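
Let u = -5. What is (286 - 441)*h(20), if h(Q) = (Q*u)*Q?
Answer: 310000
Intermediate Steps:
h(Q) = -5*Q**2 (h(Q) = (Q*(-5))*Q = (-5*Q)*Q = -5*Q**2)
(286 - 441)*h(20) = (286 - 441)*(-5*20**2) = -(-775)*400 = -155*(-2000) = 310000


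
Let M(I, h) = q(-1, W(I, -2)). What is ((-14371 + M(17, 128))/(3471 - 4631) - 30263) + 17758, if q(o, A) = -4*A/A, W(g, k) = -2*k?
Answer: -2898285/232 ≈ -12493.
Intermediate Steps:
q(o, A) = -4 (q(o, A) = -4*1 = -4)
M(I, h) = -4
((-14371 + M(17, 128))/(3471 - 4631) - 30263) + 17758 = ((-14371 - 4)/(3471 - 4631) - 30263) + 17758 = (-14375/(-1160) - 30263) + 17758 = (-14375*(-1/1160) - 30263) + 17758 = (2875/232 - 30263) + 17758 = -7018141/232 + 17758 = -2898285/232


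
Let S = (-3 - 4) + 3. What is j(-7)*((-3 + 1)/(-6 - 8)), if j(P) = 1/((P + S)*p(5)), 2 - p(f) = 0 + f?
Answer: 1/231 ≈ 0.0043290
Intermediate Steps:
p(f) = 2 - f (p(f) = 2 - (0 + f) = 2 - f)
S = -4 (S = -7 + 3 = -4)
j(P) = 1/(12 - 3*P) (j(P) = 1/((P - 4)*(2 - 1*5)) = 1/((-4 + P)*(2 - 5)) = 1/((-4 + P)*(-3)) = 1/(12 - 3*P))
j(-7)*((-3 + 1)/(-6 - 8)) = (-1/(-12 + 3*(-7)))*((-3 + 1)/(-6 - 8)) = (-1/(-12 - 21))*(-2/(-14)) = (-1/(-33))*(-2*(-1/14)) = -1*(-1/33)*(1/7) = (1/33)*(1/7) = 1/231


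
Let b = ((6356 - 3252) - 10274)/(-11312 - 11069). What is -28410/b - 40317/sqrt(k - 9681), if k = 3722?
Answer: -21194807/239 + 40317*I*sqrt(5959)/5959 ≈ -88681.0 + 522.28*I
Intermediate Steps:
b = 7170/22381 (b = (3104 - 10274)/(-22381) = -7170*(-1/22381) = 7170/22381 ≈ 0.32036)
-28410/b - 40317/sqrt(k - 9681) = -28410/7170/22381 - 40317/sqrt(3722 - 9681) = -28410*22381/7170 - 40317*(-I*sqrt(5959)/5959) = -21194807/239 - 40317*(-I*sqrt(5959)/5959) = -21194807/239 - (-40317)*I*sqrt(5959)/5959 = -21194807/239 + 40317*I*sqrt(5959)/5959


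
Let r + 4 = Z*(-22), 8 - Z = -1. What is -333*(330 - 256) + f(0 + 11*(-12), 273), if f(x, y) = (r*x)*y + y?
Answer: 7254903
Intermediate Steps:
Z = 9 (Z = 8 - 1*(-1) = 8 + 1 = 9)
r = -202 (r = -4 + 9*(-22) = -4 - 198 = -202)
f(x, y) = y - 202*x*y (f(x, y) = (-202*x)*y + y = -202*x*y + y = y - 202*x*y)
-333*(330 - 256) + f(0 + 11*(-12), 273) = -333*(330 - 256) + 273*(1 - 202*(0 + 11*(-12))) = -333*74 + 273*(1 - 202*(0 - 132)) = -24642 + 273*(1 - 202*(-132)) = -24642 + 273*(1 + 26664) = -24642 + 273*26665 = -24642 + 7279545 = 7254903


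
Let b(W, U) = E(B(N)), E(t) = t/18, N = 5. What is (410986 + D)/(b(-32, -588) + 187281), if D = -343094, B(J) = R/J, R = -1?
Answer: 555480/1532299 ≈ 0.36251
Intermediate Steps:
B(J) = -1/J
E(t) = t/18 (E(t) = t*(1/18) = t/18)
b(W, U) = -1/90 (b(W, U) = (-1/5)/18 = (-1*⅕)/18 = (1/18)*(-⅕) = -1/90)
(410986 + D)/(b(-32, -588) + 187281) = (410986 - 343094)/(-1/90 + 187281) = 67892/(16855289/90) = 67892*(90/16855289) = 555480/1532299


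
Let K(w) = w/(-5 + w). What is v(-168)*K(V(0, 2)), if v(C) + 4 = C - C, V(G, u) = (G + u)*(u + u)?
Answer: -32/3 ≈ -10.667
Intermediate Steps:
V(G, u) = 2*u*(G + u) (V(G, u) = (G + u)*(2*u) = 2*u*(G + u))
v(C) = -4 (v(C) = -4 + (C - C) = -4 + 0 = -4)
K(w) = w/(-5 + w)
v(-168)*K(V(0, 2)) = -4*2*2*(0 + 2)/(-5 + 2*2*(0 + 2)) = -4*2*2*2/(-5 + 2*2*2) = -32/(-5 + 8) = -32/3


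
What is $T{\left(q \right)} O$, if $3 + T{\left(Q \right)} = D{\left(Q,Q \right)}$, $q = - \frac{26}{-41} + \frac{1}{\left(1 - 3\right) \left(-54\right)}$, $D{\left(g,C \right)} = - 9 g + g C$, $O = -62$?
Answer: $\frac{5091536069}{9803592} \approx 519.35$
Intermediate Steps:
$D{\left(g,C \right)} = - 9 g + C g$
$q = \frac{2849}{4428}$ ($q = \left(-26\right) \left(- \frac{1}{41}\right) + \frac{1}{-2} \left(- \frac{1}{54}\right) = \frac{26}{41} - - \frac{1}{108} = \frac{26}{41} + \frac{1}{108} = \frac{2849}{4428} \approx 0.64341$)
$T{\left(Q \right)} = -3 + Q \left(-9 + Q\right)$
$T{\left(q \right)} O = \left(-3 + \frac{2849 \left(-9 + \frac{2849}{4428}\right)}{4428}\right) \left(-62\right) = \left(-3 + \frac{2849}{4428} \left(- \frac{37003}{4428}\right)\right) \left(-62\right) = \left(-3 - \frac{105421547}{19607184}\right) \left(-62\right) = \left(- \frac{164243099}{19607184}\right) \left(-62\right) = \frac{5091536069}{9803592}$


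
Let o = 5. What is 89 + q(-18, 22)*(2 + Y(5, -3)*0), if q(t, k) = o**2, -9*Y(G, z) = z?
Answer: 139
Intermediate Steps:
Y(G, z) = -z/9
q(t, k) = 25 (q(t, k) = 5**2 = 25)
89 + q(-18, 22)*(2 + Y(5, -3)*0) = 89 + 25*(2 - 1/9*(-3)*0) = 89 + 25*(2 + (1/3)*0) = 89 + 25*(2 + 0) = 89 + 25*2 = 89 + 50 = 139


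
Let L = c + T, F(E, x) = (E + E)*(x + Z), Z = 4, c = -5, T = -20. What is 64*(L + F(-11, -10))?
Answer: 6848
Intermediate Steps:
F(E, x) = 2*E*(4 + x) (F(E, x) = (E + E)*(x + 4) = (2*E)*(4 + x) = 2*E*(4 + x))
L = -25 (L = -5 - 20 = -25)
64*(L + F(-11, -10)) = 64*(-25 + 2*(-11)*(4 - 10)) = 64*(-25 + 2*(-11)*(-6)) = 64*(-25 + 132) = 64*107 = 6848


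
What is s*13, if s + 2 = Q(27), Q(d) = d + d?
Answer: 676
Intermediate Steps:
Q(d) = 2*d
s = 52 (s = -2 + 2*27 = -2 + 54 = 52)
s*13 = 52*13 = 676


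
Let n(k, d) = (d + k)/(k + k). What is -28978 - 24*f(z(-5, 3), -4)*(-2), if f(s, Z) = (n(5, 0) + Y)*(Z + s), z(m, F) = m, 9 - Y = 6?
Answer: -30490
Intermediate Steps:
n(k, d) = (d + k)/(2*k) (n(k, d) = (d + k)/((2*k)) = (d + k)*(1/(2*k)) = (d + k)/(2*k))
Y = 3 (Y = 9 - 1*6 = 9 - 6 = 3)
f(s, Z) = 7*Z/2 + 7*s/2 (f(s, Z) = ((½)*(0 + 5)/5 + 3)*(Z + s) = ((½)*(⅕)*5 + 3)*(Z + s) = (½ + 3)*(Z + s) = 7*(Z + s)/2 = 7*Z/2 + 7*s/2)
-28978 - 24*f(z(-5, 3), -4)*(-2) = -28978 - 24*((7/2)*(-4) + (7/2)*(-5))*(-2) = -28978 - 24*(-14 - 35/2)*(-2) = -28978 - 24*(-63/2)*(-2) = -28978 + 756*(-2) = -28978 - 1512 = -30490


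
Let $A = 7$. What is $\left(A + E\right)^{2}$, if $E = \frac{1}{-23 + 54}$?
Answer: $\frac{47524}{961} \approx 49.453$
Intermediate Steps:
$E = \frac{1}{31} \approx 0.032258$
$\left(A + E\right)^{2} = \left(7 + \frac{1}{31}\right)^{2} = \left(\frac{218}{31}\right)^{2} = \frac{47524}{961}$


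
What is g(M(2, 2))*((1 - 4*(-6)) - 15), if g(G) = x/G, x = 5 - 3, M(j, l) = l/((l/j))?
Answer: 10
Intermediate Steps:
M(j, l) = j (M(j, l) = l*(j/l) = j)
x = 2
g(G) = 2/G
g(M(2, 2))*((1 - 4*(-6)) - 15) = (2/2)*((1 - 4*(-6)) - 15) = (2*(1/2))*((1 + 24) - 15) = 1*(25 - 15) = 1*10 = 10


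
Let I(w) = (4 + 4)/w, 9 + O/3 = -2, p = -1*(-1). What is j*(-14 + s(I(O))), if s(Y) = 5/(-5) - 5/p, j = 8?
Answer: -160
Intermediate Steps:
p = 1
O = -33 (O = -27 + 3*(-2) = -27 - 6 = -33)
I(w) = 8/w
s(Y) = -6 (s(Y) = 5/(-5) - 5/1 = 5*(-⅕) - 5*1 = -1 - 5 = -6)
j*(-14 + s(I(O))) = 8*(-14 - 6) = 8*(-20) = -160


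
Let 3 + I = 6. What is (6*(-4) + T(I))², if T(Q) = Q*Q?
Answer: 225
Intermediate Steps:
I = 3 (I = -3 + 6 = 3)
T(Q) = Q²
(6*(-4) + T(I))² = (6*(-4) + 3²)² = (-24 + 9)² = (-15)² = 225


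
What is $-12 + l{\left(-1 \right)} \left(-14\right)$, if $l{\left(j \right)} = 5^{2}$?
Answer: $-362$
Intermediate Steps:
$l{\left(j \right)} = 25$
$-12 + l{\left(-1 \right)} \left(-14\right) = -12 + 25 \left(-14\right) = -12 - 350 = -362$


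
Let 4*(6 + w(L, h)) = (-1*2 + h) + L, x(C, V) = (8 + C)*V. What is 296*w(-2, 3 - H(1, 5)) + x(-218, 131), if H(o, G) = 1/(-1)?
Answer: -29286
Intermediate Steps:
H(o, G) = -1
x(C, V) = V*(8 + C)
w(L, h) = -13/2 + L/4 + h/4 (w(L, h) = -6 + ((-1*2 + h) + L)/4 = -6 + ((-2 + h) + L)/4 = -6 + (-2 + L + h)/4 = -6 + (-1/2 + L/4 + h/4) = -13/2 + L/4 + h/4)
296*w(-2, 3 - H(1, 5)) + x(-218, 131) = 296*(-13/2 + (1/4)*(-2) + (3 - 1*(-1))/4) + 131*(8 - 218) = 296*(-13/2 - 1/2 + (3 + 1)/4) + 131*(-210) = 296*(-13/2 - 1/2 + (1/4)*4) - 27510 = 296*(-13/2 - 1/2 + 1) - 27510 = 296*(-6) - 27510 = -1776 - 27510 = -29286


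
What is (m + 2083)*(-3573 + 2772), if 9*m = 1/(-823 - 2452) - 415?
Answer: -5343319611/3275 ≈ -1.6315e+6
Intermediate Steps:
m = -151014/3275 (m = (1/(-823 - 2452) - 415)/9 = (1/(-3275) - 415)/9 = (-1/3275 - 415)/9 = (⅑)*(-1359126/3275) = -151014/3275 ≈ -46.111)
(m + 2083)*(-3573 + 2772) = (-151014/3275 + 2083)*(-3573 + 2772) = (6670811/3275)*(-801) = -5343319611/3275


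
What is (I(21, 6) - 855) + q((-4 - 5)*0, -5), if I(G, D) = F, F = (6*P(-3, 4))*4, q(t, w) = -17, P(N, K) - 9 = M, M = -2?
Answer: -704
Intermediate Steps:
P(N, K) = 7 (P(N, K) = 9 - 2 = 7)
F = 168 (F = (6*7)*4 = 42*4 = 168)
I(G, D) = 168
(I(21, 6) - 855) + q((-4 - 5)*0, -5) = (168 - 855) - 17 = -687 - 17 = -704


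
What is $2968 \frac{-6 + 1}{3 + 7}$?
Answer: $-1484$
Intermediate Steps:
$2968 \frac{-6 + 1}{3 + 7} = 2968 \left(- \frac{5}{10}\right) = 2968 \left(\left(-5\right) \frac{1}{10}\right) = 2968 \left(- \frac{1}{2}\right) = -1484$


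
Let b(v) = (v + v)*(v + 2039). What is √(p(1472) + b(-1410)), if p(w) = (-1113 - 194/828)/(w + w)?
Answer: I*√2161911905359/1104 ≈ 1331.8*I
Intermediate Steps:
b(v) = 2*v*(2039 + v) (b(v) = (2*v)*(2039 + v) = 2*v*(2039 + v))
p(w) = -460879/(828*w) (p(w) = (-1113 - 194*1/828)/((2*w)) = (-1113 - 97/414)*(1/(2*w)) = -460879/(828*w))
√(p(1472) + b(-1410)) = √(-460879/828/1472 + 2*(-1410)*(2039 - 1410)) = √(-460879/828*1/1472 + 2*(-1410)*629) = √(-460879/1218816 - 1773780) = √(-2161911905359/1218816) = I*√2161911905359/1104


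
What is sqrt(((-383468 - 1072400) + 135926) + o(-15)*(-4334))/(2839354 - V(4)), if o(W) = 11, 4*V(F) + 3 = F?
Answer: 32*I*sqrt(21369)/11357415 ≈ 0.00041187*I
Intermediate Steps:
V(F) = -3/4 + F/4
sqrt(((-383468 - 1072400) + 135926) + o(-15)*(-4334))/(2839354 - V(4)) = sqrt(((-383468 - 1072400) + 135926) + 11*(-4334))/(2839354 - (-3/4 + (1/4)*4)) = sqrt((-1455868 + 135926) - 47674)/(2839354 - (-3/4 + 1)) = sqrt(-1319942 - 47674)/(2839354 - 1*1/4) = sqrt(-1367616)/(2839354 - 1/4) = (8*I*sqrt(21369))/(11357415/4) = (8*I*sqrt(21369))*(4/11357415) = 32*I*sqrt(21369)/11357415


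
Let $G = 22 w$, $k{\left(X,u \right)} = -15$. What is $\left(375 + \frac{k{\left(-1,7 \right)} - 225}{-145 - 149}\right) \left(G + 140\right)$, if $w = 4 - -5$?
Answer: $\frac{6224270}{49} \approx 1.2703 \cdot 10^{5}$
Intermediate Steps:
$w = 9$ ($w = 4 + 5 = 9$)
$G = 198$ ($G = 22 \cdot 9 = 198$)
$\left(375 + \frac{k{\left(-1,7 \right)} - 225}{-145 - 149}\right) \left(G + 140\right) = \left(375 + \frac{-15 - 225}{-145 - 149}\right) \left(198 + 140\right) = \left(375 - \frac{240}{-294}\right) 338 = \left(375 - - \frac{40}{49}\right) 338 = \left(375 + \frac{40}{49}\right) 338 = \frac{18415}{49} \cdot 338 = \frac{6224270}{49}$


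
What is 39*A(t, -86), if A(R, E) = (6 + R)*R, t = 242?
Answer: 2340624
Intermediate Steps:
A(R, E) = R*(6 + R)
39*A(t, -86) = 39*(242*(6 + 242)) = 39*(242*248) = 39*60016 = 2340624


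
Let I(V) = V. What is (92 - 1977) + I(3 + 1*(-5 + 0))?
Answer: -1887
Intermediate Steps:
(92 - 1977) + I(3 + 1*(-5 + 0)) = (92 - 1977) + (3 + 1*(-5 + 0)) = -1885 + (3 + 1*(-5)) = -1885 + (3 - 5) = -1885 - 2 = -1887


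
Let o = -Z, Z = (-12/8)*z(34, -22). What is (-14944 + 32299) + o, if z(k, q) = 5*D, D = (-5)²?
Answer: 35085/2 ≈ 17543.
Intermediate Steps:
D = 25
z(k, q) = 125 (z(k, q) = 5*25 = 125)
Z = -375/2 (Z = -12/8*125 = -12*⅛*125 = -3/2*125 = -375/2 ≈ -187.50)
o = 375/2 (o = -1*(-375/2) = 375/2 ≈ 187.50)
(-14944 + 32299) + o = (-14944 + 32299) + 375/2 = 17355 + 375/2 = 35085/2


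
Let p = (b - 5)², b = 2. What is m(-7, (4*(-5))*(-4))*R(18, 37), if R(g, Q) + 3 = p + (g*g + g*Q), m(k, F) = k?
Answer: -6972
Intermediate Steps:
p = 9 (p = (2 - 5)² = (-3)² = 9)
R(g, Q) = 6 + g² + Q*g (R(g, Q) = -3 + (9 + (g*g + g*Q)) = -3 + (9 + (g² + Q*g)) = -3 + (9 + g² + Q*g) = 6 + g² + Q*g)
m(-7, (4*(-5))*(-4))*R(18, 37) = -7*(6 + 18² + 37*18) = -7*(6 + 324 + 666) = -7*996 = -6972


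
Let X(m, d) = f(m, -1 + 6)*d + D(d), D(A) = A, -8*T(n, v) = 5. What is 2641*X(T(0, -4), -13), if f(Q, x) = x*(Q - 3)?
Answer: 4703621/8 ≈ 5.8795e+5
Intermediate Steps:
T(n, v) = -5/8 (T(n, v) = -⅛*5 = -5/8)
f(Q, x) = x*(-3 + Q)
X(m, d) = d + d*(-15 + 5*m) (X(m, d) = ((-1 + 6)*(-3 + m))*d + d = (5*(-3 + m))*d + d = (-15 + 5*m)*d + d = d*(-15 + 5*m) + d = d + d*(-15 + 5*m))
2641*X(T(0, -4), -13) = 2641*(-13*(-14 + 5*(-5/8))) = 2641*(-13*(-14 - 25/8)) = 2641*(-13*(-137/8)) = 2641*(1781/8) = 4703621/8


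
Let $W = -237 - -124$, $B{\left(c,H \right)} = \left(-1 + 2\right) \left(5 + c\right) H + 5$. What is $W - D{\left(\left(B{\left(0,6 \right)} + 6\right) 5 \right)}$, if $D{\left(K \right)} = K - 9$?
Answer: $-309$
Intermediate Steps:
$B{\left(c,H \right)} = 5 + H \left(5 + c\right)$ ($B{\left(c,H \right)} = 1 \left(5 + c\right) H + 5 = \left(5 + c\right) H + 5 = H \left(5 + c\right) + 5 = 5 + H \left(5 + c\right)$)
$W = -113$ ($W = -237 + 124 = -113$)
$D{\left(K \right)} = -9 + K$ ($D{\left(K \right)} = K - 9 = -9 + K$)
$W - D{\left(\left(B{\left(0,6 \right)} + 6\right) 5 \right)} = -113 - \left(-9 + \left(\left(5 + 5 \cdot 6 + 6 \cdot 0\right) + 6\right) 5\right) = -113 - \left(-9 + \left(\left(5 + 30 + 0\right) + 6\right) 5\right) = -113 - \left(-9 + \left(35 + 6\right) 5\right) = -113 - \left(-9 + 41 \cdot 5\right) = -113 - \left(-9 + 205\right) = -113 - 196 = -309$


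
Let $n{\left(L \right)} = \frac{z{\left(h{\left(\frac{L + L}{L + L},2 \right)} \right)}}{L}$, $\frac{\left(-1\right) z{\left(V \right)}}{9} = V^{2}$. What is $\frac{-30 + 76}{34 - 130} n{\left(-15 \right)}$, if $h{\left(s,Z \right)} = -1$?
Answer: $- \frac{23}{80} \approx -0.2875$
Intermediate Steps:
$z{\left(V \right)} = - 9 V^{2}$
$n{\left(L \right)} = - \frac{9}{L}$ ($n{\left(L \right)} = \frac{\left(-9\right) \left(-1\right)^{2}}{L} = \frac{\left(-9\right) 1}{L} = - \frac{9}{L}$)
$\frac{-30 + 76}{34 - 130} n{\left(-15 \right)} = \frac{-30 + 76}{34 - 130} \left(- \frac{9}{-15}\right) = \frac{46}{-96} \left(\left(-9\right) \left(- \frac{1}{15}\right)\right) = 46 \left(- \frac{1}{96}\right) \frac{3}{5} = \left(- \frac{23}{48}\right) \frac{3}{5} = - \frac{23}{80}$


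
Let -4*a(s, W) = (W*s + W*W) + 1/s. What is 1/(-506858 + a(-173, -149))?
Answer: -692/359045929 ≈ -1.9273e-6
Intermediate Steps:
a(s, W) = -W²/4 - 1/(4*s) - W*s/4 (a(s, W) = -((W*s + W*W) + 1/s)/4 = -((W*s + W²) + 1/s)/4 = -((W² + W*s) + 1/s)/4 = -(W² + 1/s + W*s)/4 = -W²/4 - 1/(4*s) - W*s/4)
1/(-506858 + a(-173, -149)) = 1/(-506858 + (¼)*(-1 - 1*(-149)*(-173)*(-149 - 173))/(-173)) = 1/(-506858 + (¼)*(-1/173)*(-1 - 1*(-149)*(-173)*(-322))) = 1/(-506858 + (¼)*(-1/173)*(-1 + 8300194)) = 1/(-506858 + (¼)*(-1/173)*8300193) = 1/(-506858 - 8300193/692) = 1/(-359045929/692) = -692/359045929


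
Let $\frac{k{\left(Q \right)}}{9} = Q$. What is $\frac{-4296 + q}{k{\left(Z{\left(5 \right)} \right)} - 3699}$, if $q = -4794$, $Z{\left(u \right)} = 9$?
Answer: $\frac{505}{201} \approx 2.5124$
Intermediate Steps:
$k{\left(Q \right)} = 9 Q$
$\frac{-4296 + q}{k{\left(Z{\left(5 \right)} \right)} - 3699} = \frac{-4296 - 4794}{9 \cdot 9 - 3699} = - \frac{9090}{81 - 3699} = - \frac{9090}{-3618} = \left(-9090\right) \left(- \frac{1}{3618}\right) = \frac{505}{201}$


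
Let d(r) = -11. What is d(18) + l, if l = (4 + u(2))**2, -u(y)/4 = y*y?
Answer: 133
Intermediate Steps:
u(y) = -4*y**2 (u(y) = -4*y*y = -4*y**2)
l = 144 (l = (4 - 4*2**2)**2 = (4 - 4*4)**2 = (4 - 16)**2 = (-12)**2 = 144)
d(18) + l = -11 + 144 = 133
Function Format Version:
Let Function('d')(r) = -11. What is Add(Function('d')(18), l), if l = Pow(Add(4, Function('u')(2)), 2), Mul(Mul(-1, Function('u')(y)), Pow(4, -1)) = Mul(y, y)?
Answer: 133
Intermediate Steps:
Function('u')(y) = Mul(-4, Pow(y, 2)) (Function('u')(y) = Mul(-4, Mul(y, y)) = Mul(-4, Pow(y, 2)))
l = 144 (l = Pow(Add(4, Mul(-4, Pow(2, 2))), 2) = Pow(Add(4, Mul(-4, 4)), 2) = Pow(Add(4, -16), 2) = Pow(-12, 2) = 144)
Add(Function('d')(18), l) = Add(-11, 144) = 133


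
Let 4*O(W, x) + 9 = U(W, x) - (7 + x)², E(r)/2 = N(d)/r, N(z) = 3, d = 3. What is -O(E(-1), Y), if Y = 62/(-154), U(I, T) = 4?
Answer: 287709/23716 ≈ 12.131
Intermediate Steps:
E(r) = 6/r (E(r) = 2*(3/r) = 6/r)
Y = -31/77 (Y = 62*(-1/154) = -31/77 ≈ -0.40260)
O(W, x) = -5/4 - (7 + x)²/4 (O(W, x) = -9/4 + (4 - (7 + x)²)/4 = -9/4 + (1 - (7 + x)²/4) = -5/4 - (7 + x)²/4)
-O(E(-1), Y) = -(-5/4 - (7 - 31/77)²/4) = -(-5/4 - (508/77)²/4) = -(-5/4 - ¼*258064/5929) = -(-5/4 - 64516/5929) = -1*(-287709/23716) = 287709/23716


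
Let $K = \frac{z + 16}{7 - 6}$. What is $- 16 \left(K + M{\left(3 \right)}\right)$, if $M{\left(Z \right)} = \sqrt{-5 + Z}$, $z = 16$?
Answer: $-512 - 16 i \sqrt{2} \approx -512.0 - 22.627 i$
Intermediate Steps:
$K = 32$ ($K = \frac{16 + 16}{7 - 6} = \frac{32}{1} = 32 \cdot 1 = 32$)
$- 16 \left(K + M{\left(3 \right)}\right) = - 16 \left(32 + \sqrt{-5 + 3}\right) = - 16 \left(32 + \sqrt{-2}\right) = - 16 \left(32 + i \sqrt{2}\right) = -512 - 16 i \sqrt{2}$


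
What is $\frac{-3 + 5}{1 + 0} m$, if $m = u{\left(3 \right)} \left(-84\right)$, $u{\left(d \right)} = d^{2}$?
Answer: $-1512$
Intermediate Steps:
$m = -756$ ($m = 3^{2} \left(-84\right) = 9 \left(-84\right) = -756$)
$\frac{-3 + 5}{1 + 0} m = \frac{-3 + 5}{1 + 0} \left(-756\right) = \frac{2}{1} \left(-756\right) = 2 \cdot 1 \left(-756\right) = 2 \left(-756\right) = -1512$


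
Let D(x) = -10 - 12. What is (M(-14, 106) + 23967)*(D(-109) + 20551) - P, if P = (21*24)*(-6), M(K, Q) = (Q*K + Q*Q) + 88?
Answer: 694026927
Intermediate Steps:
D(x) = -22
M(K, Q) = 88 + Q² + K*Q (M(K, Q) = (K*Q + Q²) + 88 = (Q² + K*Q) + 88 = 88 + Q² + K*Q)
P = -3024 (P = 504*(-6) = -3024)
(M(-14, 106) + 23967)*(D(-109) + 20551) - P = ((88 + 106² - 14*106) + 23967)*(-22 + 20551) - 1*(-3024) = ((88 + 11236 - 1484) + 23967)*20529 + 3024 = (9840 + 23967)*20529 + 3024 = 33807*20529 + 3024 = 694023903 + 3024 = 694026927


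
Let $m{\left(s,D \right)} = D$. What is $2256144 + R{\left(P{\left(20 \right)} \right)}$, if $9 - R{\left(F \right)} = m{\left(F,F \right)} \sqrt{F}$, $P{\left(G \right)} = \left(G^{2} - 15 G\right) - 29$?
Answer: $2256153 - 71 \sqrt{71} \approx 2.2556 \cdot 10^{6}$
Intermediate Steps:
$P{\left(G \right)} = -29 + G^{2} - 15 G$
$R{\left(F \right)} = 9 - F^{\frac{3}{2}}$ ($R{\left(F \right)} = 9 - F \sqrt{F} = 9 - F^{\frac{3}{2}}$)
$2256144 + R{\left(P{\left(20 \right)} \right)} = 2256144 + \left(9 - \left(-29 + 20^{2} - 300\right)^{\frac{3}{2}}\right) = 2256144 + \left(9 - \left(-29 + 400 - 300\right)^{\frac{3}{2}}\right) = 2256144 + \left(9 - 71^{\frac{3}{2}}\right) = 2256144 + \left(9 - 71 \sqrt{71}\right) = 2256153 - 71 \sqrt{71}$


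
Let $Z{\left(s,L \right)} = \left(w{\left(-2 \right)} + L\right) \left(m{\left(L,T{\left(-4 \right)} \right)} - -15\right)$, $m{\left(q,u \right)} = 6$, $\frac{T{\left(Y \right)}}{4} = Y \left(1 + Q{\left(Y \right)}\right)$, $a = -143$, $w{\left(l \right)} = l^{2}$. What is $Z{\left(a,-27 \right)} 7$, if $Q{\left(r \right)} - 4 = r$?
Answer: $-3381$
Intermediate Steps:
$Q{\left(r \right)} = 4 + r$
$T{\left(Y \right)} = 4 Y \left(5 + Y\right)$ ($T{\left(Y \right)} = 4 Y \left(1 + \left(4 + Y\right)\right) = 4 Y \left(5 + Y\right)$)
$Z{\left(s,L \right)} = 84 + 21 L$ ($Z{\left(s,L \right)} = \left(\left(-2\right)^{2} + L\right) \left(6 - -15\right) = \left(4 + L\right) \left(6 + 15\right) = \left(4 + L\right) 21 = 84 + 21 L$)
$Z{\left(a,-27 \right)} 7 = \left(84 + 21 \left(-27\right)\right) 7 = \left(84 - 567\right) 7 = \left(-483\right) 7 = -3381$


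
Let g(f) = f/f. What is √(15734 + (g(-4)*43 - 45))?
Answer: 6*√437 ≈ 125.43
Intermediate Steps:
g(f) = 1
√(15734 + (g(-4)*43 - 45)) = √(15734 + (1*43 - 45)) = √(15734 + (43 - 45)) = √(15734 - 2) = √15732 = 6*√437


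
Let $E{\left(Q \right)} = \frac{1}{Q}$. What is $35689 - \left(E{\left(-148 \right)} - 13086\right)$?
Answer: $\frac{7218701}{148} \approx 48775.0$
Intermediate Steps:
$35689 - \left(E{\left(-148 \right)} - 13086\right) = 35689 - \left(\frac{1}{-148} - 13086\right) = 35689 - \left(- \frac{1}{148} - 13086\right) = 35689 - - \frac{1936729}{148} = 35689 + \frac{1936729}{148} = \frac{7218701}{148}$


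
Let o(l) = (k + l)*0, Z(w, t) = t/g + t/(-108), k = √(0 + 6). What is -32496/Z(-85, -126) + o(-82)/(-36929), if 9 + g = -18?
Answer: -194976/35 ≈ -5570.7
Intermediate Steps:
g = -27 (g = -9 - 18 = -27)
k = √6 ≈ 2.4495
Z(w, t) = -5*t/108 (Z(w, t) = t/(-27) + t/(-108) = t*(-1/27) + t*(-1/108) = -t/27 - t/108 = -5*t/108)
o(l) = 0 (o(l) = (√6 + l)*0 = (l + √6)*0 = 0)
-32496/Z(-85, -126) + o(-82)/(-36929) = -32496/((-5/108*(-126))) + 0/(-36929) = -32496/35/6 + 0*(-1/36929) = -32496*6/35 + 0 = -194976/35 + 0 = -194976/35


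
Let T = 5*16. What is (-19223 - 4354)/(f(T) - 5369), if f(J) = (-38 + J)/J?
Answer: 943080/214739 ≈ 4.3917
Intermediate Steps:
T = 80
f(J) = (-38 + J)/J
(-19223 - 4354)/(f(T) - 5369) = (-19223 - 4354)/((-38 + 80)/80 - 5369) = -23577/((1/80)*42 - 5369) = -23577/(21/40 - 5369) = -23577/(-214739/40) = -23577*(-40/214739) = 943080/214739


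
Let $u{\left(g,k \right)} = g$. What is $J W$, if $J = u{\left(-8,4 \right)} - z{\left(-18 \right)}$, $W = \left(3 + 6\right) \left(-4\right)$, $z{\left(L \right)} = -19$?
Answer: $-396$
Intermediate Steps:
$W = -36$ ($W = 9 \left(-4\right) = -36$)
$J = 11$ ($J = -8 - -19 = -8 + 19 = 11$)
$J W = 11 \left(-36\right) = -396$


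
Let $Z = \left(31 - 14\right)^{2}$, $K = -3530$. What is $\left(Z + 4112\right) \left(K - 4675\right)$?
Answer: $-36110205$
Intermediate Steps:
$Z = 289$ ($Z = 17^{2} = 289$)
$\left(Z + 4112\right) \left(K - 4675\right) = \left(289 + 4112\right) \left(-3530 - 4675\right) = 4401 \left(-8205\right) = -36110205$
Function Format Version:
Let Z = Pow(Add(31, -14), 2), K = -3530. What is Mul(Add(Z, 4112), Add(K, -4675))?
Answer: -36110205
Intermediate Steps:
Z = 289 (Z = Pow(17, 2) = 289)
Mul(Add(Z, 4112), Add(K, -4675)) = Mul(Add(289, 4112), Add(-3530, -4675)) = Mul(4401, -8205) = -36110205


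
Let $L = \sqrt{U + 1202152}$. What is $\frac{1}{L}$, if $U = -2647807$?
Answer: $- \frac{i \sqrt{1445655}}{1445655} \approx - 0.0008317 i$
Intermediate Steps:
$L = i \sqrt{1445655}$ ($L = \sqrt{-2647807 + 1202152} = \sqrt{-1445655} = i \sqrt{1445655} \approx 1202.4 i$)
$\frac{1}{L} = \frac{1}{i \sqrt{1445655}} = - \frac{i \sqrt{1445655}}{1445655}$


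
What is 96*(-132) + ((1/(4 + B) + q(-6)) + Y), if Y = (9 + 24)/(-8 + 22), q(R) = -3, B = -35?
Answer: -5499941/434 ≈ -12673.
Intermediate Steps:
Y = 33/14 ≈ 2.3571
96*(-132) + ((1/(4 + B) + q(-6)) + Y) = 96*(-132) + ((1/(4 - 35) - 3) + 33/14) = -12672 + ((1/(-31) - 3) + 33/14) = -12672 + ((-1/31 - 3) + 33/14) = -12672 + (-94/31 + 33/14) = -12672 - 293/434 = -5499941/434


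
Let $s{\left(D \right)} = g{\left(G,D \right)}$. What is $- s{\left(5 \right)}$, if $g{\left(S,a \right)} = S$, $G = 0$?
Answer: $0$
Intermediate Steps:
$s{\left(D \right)} = 0$
$- s{\left(5 \right)} = \left(-1\right) 0 = 0$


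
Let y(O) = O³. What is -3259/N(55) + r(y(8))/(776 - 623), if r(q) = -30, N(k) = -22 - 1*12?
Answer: 9757/102 ≈ 95.657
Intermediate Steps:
N(k) = -34 (N(k) = -22 - 12 = -34)
-3259/N(55) + r(y(8))/(776 - 623) = -3259/(-34) - 30/(776 - 623) = -3259*(-1/34) - 30/153 = 3259/34 - 30*1/153 = 3259/34 - 10/51 = 9757/102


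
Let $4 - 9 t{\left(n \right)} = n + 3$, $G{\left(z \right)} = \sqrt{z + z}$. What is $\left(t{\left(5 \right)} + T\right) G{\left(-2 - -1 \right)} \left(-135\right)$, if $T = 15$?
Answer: $- 1965 i \sqrt{2} \approx - 2778.9 i$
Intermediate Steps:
$G{\left(z \right)} = \sqrt{2} \sqrt{z}$ ($G{\left(z \right)} = \sqrt{2 z} = \sqrt{2} \sqrt{z}$)
$t{\left(n \right)} = \frac{1}{9} - \frac{n}{9}$ ($t{\left(n \right)} = \frac{4}{9} - \frac{n + 3}{9} = \frac{4}{9} - \frac{3 + n}{9} = \frac{4}{9} - \left(\frac{1}{3} + \frac{n}{9}\right) = \frac{1}{9} - \frac{n}{9}$)
$\left(t{\left(5 \right)} + T\right) G{\left(-2 - -1 \right)} \left(-135\right) = \left(\left(\frac{1}{9} - \frac{5}{9}\right) + 15\right) \sqrt{2} \sqrt{-2 - -1} \left(-135\right) = \left(\left(\frac{1}{9} - \frac{5}{9}\right) + 15\right) \sqrt{2} \sqrt{-2 + 1} \left(-135\right) = \left(- \frac{4}{9} + 15\right) \sqrt{2} \sqrt{-1} \left(-135\right) = \frac{131 \sqrt{2} i}{9} \left(-135\right) = \frac{131 i \sqrt{2}}{9} \left(-135\right) = - 1965 i \sqrt{2}$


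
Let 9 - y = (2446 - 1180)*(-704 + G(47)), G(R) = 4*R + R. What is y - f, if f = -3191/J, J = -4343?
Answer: 2578709518/4343 ≈ 5.9376e+5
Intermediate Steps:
G(R) = 5*R
f = 3191/4343 (f = -3191/(-4343) = -3191*(-1/4343) = 3191/4343 ≈ 0.73475)
y = 593763 (y = 9 - (2446 - 1180)*(-704 + 5*47) = 9 - 1266*(-704 + 235) = 9 - 1266*(-469) = 9 - 1*(-593754) = 9 + 593754 = 593763)
y - f = 593763 - 1*3191/4343 = 593763 - 3191/4343 = 2578709518/4343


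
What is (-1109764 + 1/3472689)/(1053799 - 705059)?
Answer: -110110435297/34601873196 ≈ -3.1822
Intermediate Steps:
(-1109764 + 1/3472689)/(1053799 - 705059) = (-1109764 + 1/3472689)/348740 = -3853865235395/3472689*1/348740 = -110110435297/34601873196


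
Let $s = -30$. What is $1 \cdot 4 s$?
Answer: $-120$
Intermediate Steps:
$1 \cdot 4 s = 1 \cdot 4 \left(-30\right) = 4 \left(-30\right) = -120$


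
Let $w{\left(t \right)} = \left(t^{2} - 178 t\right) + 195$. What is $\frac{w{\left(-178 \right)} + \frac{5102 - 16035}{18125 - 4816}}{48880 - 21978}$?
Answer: $\frac{422974517}{179019359} \approx 2.3627$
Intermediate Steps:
$w{\left(t \right)} = 195 + t^{2} - 178 t$
$\frac{w{\left(-178 \right)} + \frac{5102 - 16035}{18125 - 4816}}{48880 - 21978} = \frac{\left(195 + \left(-178\right)^{2} - -31684\right) + \frac{5102 - 16035}{18125 - 4816}}{48880 - 21978} = \frac{\left(195 + 31684 + 31684\right) - \frac{10933}{13309}}{26902} = \left(63563 - \frac{10933}{13309}\right) \frac{1}{26902} = \frac{845949034}{13309} \cdot \frac{1}{26902} = \frac{422974517}{179019359}$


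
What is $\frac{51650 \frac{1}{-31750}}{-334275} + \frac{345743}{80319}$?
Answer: $\frac{8154343467878}{1894320268375} \approx 4.3046$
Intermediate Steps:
$\frac{51650 \frac{1}{-31750}}{-334275} + \frac{345743}{80319} = 51650 \left(- \frac{1}{31750}\right) \left(- \frac{1}{334275}\right) + 345743 \cdot \frac{1}{80319} = \left(- \frac{1033}{635}\right) \left(- \frac{1}{334275}\right) + \frac{345743}{80319} = \frac{1033}{212264625} + \frac{345743}{80319} = \frac{8154343467878}{1894320268375}$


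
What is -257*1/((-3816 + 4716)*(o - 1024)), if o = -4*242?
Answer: 257/1792800 ≈ 0.00014335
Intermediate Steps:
o = -968
-257*1/((-3816 + 4716)*(o - 1024)) = -257*1/((-3816 + 4716)*(-968 - 1024)) = -257/(900*(-1992)) = -257/(-1792800) = -257*(-1/1792800) = 257/1792800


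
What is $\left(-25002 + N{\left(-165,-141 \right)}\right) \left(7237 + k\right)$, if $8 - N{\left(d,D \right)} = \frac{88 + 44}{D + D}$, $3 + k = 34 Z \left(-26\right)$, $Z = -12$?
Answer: $- \frac{20958926032}{47} \approx -4.4593 \cdot 10^{8}$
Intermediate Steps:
$k = 10605$ ($k = -3 + 34 \left(-12\right) \left(-26\right) = -3 - -10608 = -3 + 10608 = 10605$)
$N{\left(d,D \right)} = 8 - \frac{66}{D}$ ($N{\left(d,D \right)} = 8 - \frac{88 + 44}{D + D} = 8 - \frac{132}{2 D} = 8 - 132 \frac{1}{2 D} = 8 - \frac{66}{D}$)
$\left(-25002 + N{\left(-165,-141 \right)}\right) \left(7237 + k\right) = \left(-25002 + \left(8 - \frac{66}{-141}\right)\right) \left(7237 + 10605\right) = \left(-25002 + \left(8 - - \frac{22}{47}\right)\right) 17842 = \left(-25002 + \left(8 + \frac{22}{47}\right)\right) 17842 = \left(-25002 + \frac{398}{47}\right) 17842 = \left(- \frac{1174696}{47}\right) 17842 = - \frac{20958926032}{47}$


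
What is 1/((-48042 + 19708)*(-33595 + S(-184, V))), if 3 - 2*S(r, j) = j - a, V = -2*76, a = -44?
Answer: 1/950308193 ≈ 1.0523e-9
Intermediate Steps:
V = -152
S(r, j) = -41/2 - j/2 (S(r, j) = 3/2 - (j - 1*(-44))/2 = 3/2 - (j + 44)/2 = 3/2 - (44 + j)/2 = 3/2 + (-22 - j/2) = -41/2 - j/2)
1/((-48042 + 19708)*(-33595 + S(-184, V))) = 1/((-48042 + 19708)*(-33595 + (-41/2 - 1/2*(-152)))) = 1/(-28334*(-33595 + (-41/2 + 76))) = 1/(-28334*(-33595 + 111/2)) = 1/(-28334*(-67079/2)) = 1/950308193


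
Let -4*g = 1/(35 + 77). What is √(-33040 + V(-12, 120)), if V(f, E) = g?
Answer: I*√103613447/56 ≈ 181.77*I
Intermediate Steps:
g = -1/448 (g = -1/(4*(35 + 77)) = -¼/112 = -¼*1/112 = -1/448 ≈ -0.0022321)
V(f, E) = -1/448
√(-33040 + V(-12, 120)) = √(-33040 - 1/448) = √(-14801921/448) = I*√103613447/56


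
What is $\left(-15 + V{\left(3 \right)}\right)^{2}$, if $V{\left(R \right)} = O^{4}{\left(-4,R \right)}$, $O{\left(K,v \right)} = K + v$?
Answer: $196$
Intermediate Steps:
$V{\left(R \right)} = \left(-4 + R\right)^{4}$
$\left(-15 + V{\left(3 \right)}\right)^{2} = \left(-15 + \left(-4 + 3\right)^{4}\right)^{2} = \left(-15 + \left(-1\right)^{4}\right)^{2} = \left(-15 + 1\right)^{2} = \left(-14\right)^{2} = 196$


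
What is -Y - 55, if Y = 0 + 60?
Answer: -115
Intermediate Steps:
Y = 60
-Y - 55 = -1*60 - 55 = -60 - 55 = -115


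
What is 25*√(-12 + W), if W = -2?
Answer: 25*I*√14 ≈ 93.541*I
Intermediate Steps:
25*√(-12 + W) = 25*√(-12 - 2) = 25*√(-14) = 25*(I*√14) = 25*I*√14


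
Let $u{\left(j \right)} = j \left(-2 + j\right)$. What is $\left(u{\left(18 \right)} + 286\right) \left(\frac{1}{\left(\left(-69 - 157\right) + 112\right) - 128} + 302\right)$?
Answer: $\frac{20974821}{121} \approx 1.7335 \cdot 10^{5}$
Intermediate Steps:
$\left(u{\left(18 \right)} + 286\right) \left(\frac{1}{\left(\left(-69 - 157\right) + 112\right) - 128} + 302\right) = \left(18 \left(-2 + 18\right) + 286\right) \left(\frac{1}{\left(\left(-69 - 157\right) + 112\right) - 128} + 302\right) = \left(18 \cdot 16 + 286\right) \left(\frac{1}{\left(-226 + 112\right) - 128} + 302\right) = \left(288 + 286\right) \left(\frac{1}{-114 - 128} + 302\right) = 574 \left(\frac{1}{-242} + 302\right) = 574 \left(- \frac{1}{242} + 302\right) = 574 \cdot \frac{73083}{242} = \frac{20974821}{121}$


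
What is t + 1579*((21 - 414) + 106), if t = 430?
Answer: -452743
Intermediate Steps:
t + 1579*((21 - 414) + 106) = 430 + 1579*((21 - 414) + 106) = 430 + 1579*(-393 + 106) = 430 + 1579*(-287) = 430 - 453173 = -452743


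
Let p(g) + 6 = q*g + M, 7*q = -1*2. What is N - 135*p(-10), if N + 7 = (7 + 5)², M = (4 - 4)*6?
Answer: 3929/7 ≈ 561.29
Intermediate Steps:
q = -2/7 (q = (-1*2)/7 = (⅐)*(-2) = -2/7 ≈ -0.28571)
M = 0 (M = 0*6 = 0)
p(g) = -6 - 2*g/7 (p(g) = -6 + (-2*g/7 + 0) = -6 - 2*g/7)
N = 137 (N = -7 + (7 + 5)² = -7 + 12² = -7 + 144 = 137)
N - 135*p(-10) = 137 - 135*(-6 - 2/7*(-10)) = 137 - 135*(-6 + 20/7) = 137 - 135*(-22/7) = 137 + 2970/7 = 3929/7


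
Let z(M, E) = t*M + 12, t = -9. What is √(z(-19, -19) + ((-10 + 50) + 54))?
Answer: √277 ≈ 16.643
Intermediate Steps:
z(M, E) = 12 - 9*M (z(M, E) = -9*M + 12 = 12 - 9*M)
√(z(-19, -19) + ((-10 + 50) + 54)) = √((12 - 9*(-19)) + ((-10 + 50) + 54)) = √((12 + 171) + (40 + 54)) = √(183 + 94) = √277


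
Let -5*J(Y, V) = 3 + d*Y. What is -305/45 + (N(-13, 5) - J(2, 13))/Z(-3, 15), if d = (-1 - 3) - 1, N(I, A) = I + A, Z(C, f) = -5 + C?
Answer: -2017/360 ≈ -5.6028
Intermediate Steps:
N(I, A) = A + I
d = -5 (d = -4 - 1 = -5)
J(Y, V) = -⅗ + Y (J(Y, V) = -(3 - 5*Y)/5 = -⅗ + Y)
-305/45 + (N(-13, 5) - J(2, 13))/Z(-3, 15) = -305/45 + ((5 - 13) - (-⅗ + 2))/(-5 - 3) = -305*1/45 + (-8 - 1*7/5)/(-8) = -61/9 + (-8 - 7/5)*(-⅛) = -61/9 - 47/5*(-⅛) = -61/9 + 47/40 = -2017/360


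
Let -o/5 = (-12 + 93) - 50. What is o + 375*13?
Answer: 4720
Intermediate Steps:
o = -155 (o = -5*((-12 + 93) - 50) = -5*(81 - 50) = -5*31 = -155)
o + 375*13 = -155 + 375*13 = -155 + 4875 = 4720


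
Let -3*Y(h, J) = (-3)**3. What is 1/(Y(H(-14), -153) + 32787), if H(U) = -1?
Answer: 1/32796 ≈ 3.0492e-5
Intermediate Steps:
Y(h, J) = 9 (Y(h, J) = -1/3*(-3)**3 = -1/3*(-27) = 9)
1/(Y(H(-14), -153) + 32787) = 1/(9 + 32787) = 1/32796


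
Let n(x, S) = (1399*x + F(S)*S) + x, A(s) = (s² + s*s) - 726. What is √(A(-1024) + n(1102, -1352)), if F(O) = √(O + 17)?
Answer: √(3639226 - 1352*I*√1335) ≈ 1907.7 - 12.95*I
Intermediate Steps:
A(s) = -726 + 2*s² (A(s) = (s² + s²) - 726 = 2*s² - 726 = -726 + 2*s²)
F(O) = √(17 + O)
n(x, S) = 1400*x + S*√(17 + S) (n(x, S) = (1399*x + √(17 + S)*S) + x = (1399*x + S*√(17 + S)) + x = 1400*x + S*√(17 + S))
√(A(-1024) + n(1102, -1352)) = √((-726 + 2*(-1024)²) + (1400*1102 - 1352*√(17 - 1352))) = √((-726 + 2*1048576) + (1542800 - 1352*I*√1335)) = √((-726 + 2097152) + (1542800 - 1352*I*√1335)) = √(2096426 + (1542800 - 1352*I*√1335)) = √(3639226 - 1352*I*√1335)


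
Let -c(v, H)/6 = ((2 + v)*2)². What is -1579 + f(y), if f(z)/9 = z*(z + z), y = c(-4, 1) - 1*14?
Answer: 216221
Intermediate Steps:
c(v, H) = -6*(4 + 2*v)² (c(v, H) = -6*4*(2 + v)² = -6*(4 + 2*v)²)
y = -110 (y = -24*(2 - 4)² - 1*14 = -24*(-2)² - 14 = -24*4 - 14 = -96 - 14 = -110)
f(z) = 18*z² (f(z) = 9*(z*(z + z)) = 9*(z*(2*z)) = 9*(2*z²) = 18*z²)
-1579 + f(y) = -1579 + 18*(-110)² = -1579 + 18*12100 = -1579 + 217800 = 216221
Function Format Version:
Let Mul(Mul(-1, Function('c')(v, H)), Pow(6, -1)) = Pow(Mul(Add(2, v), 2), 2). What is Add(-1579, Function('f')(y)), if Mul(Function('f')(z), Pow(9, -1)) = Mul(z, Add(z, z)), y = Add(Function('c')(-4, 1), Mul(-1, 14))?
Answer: 216221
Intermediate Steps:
Function('c')(v, H) = Mul(-6, Pow(Add(4, Mul(2, v)), 2)) (Function('c')(v, H) = Mul(-6, Pow(Mul(Add(2, v), 2), 2)) = Mul(-6, Pow(Add(4, Mul(2, v)), 2)))
y = -110 (y = Add(Mul(-24, Pow(Add(2, -4), 2)), Mul(-1, 14)) = Add(Mul(-24, Pow(-2, 2)), -14) = Add(Mul(-24, 4), -14) = Add(-96, -14) = -110)
Function('f')(z) = Mul(18, Pow(z, 2)) (Function('f')(z) = Mul(9, Mul(z, Add(z, z))) = Mul(9, Mul(z, Mul(2, z))) = Mul(9, Mul(2, Pow(z, 2))) = Mul(18, Pow(z, 2)))
Add(-1579, Function('f')(y)) = Add(-1579, Mul(18, Pow(-110, 2))) = Add(-1579, Mul(18, 12100)) = Add(-1579, 217800) = 216221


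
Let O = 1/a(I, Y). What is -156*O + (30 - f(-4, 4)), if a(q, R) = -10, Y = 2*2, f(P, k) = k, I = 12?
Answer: 208/5 ≈ 41.600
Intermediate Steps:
Y = 4
O = -⅒ (O = 1/(-10) = -⅒ ≈ -0.10000)
-156*O + (30 - f(-4, 4)) = -156*(-⅒) + (30 - 1*4) = 78/5 + (30 - 4) = 78/5 + 26 = 208/5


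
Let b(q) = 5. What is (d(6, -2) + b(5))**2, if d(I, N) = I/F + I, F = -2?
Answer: 64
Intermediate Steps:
d(I, N) = I/2 (d(I, N) = I/(-2) + I = I*(-1/2) + I = -I/2 + I = I/2)
(d(6, -2) + b(5))**2 = ((1/2)*6 + 5)**2 = (3 + 5)**2 = 8**2 = 64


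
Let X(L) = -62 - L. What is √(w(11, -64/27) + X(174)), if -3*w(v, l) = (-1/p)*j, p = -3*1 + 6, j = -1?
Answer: 5*I*√85/3 ≈ 15.366*I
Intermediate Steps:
p = 3 (p = -3 + 6 = 3)
w(v, l) = -⅑ (w(v, l) = -(-1/3)*(-1)/3 = -(-1*⅓)*(-1)/3 = -(-1)*(-1)/9 = -⅓*⅓ = -⅑)
√(w(11, -64/27) + X(174)) = √(-⅑ + (-62 - 1*174)) = √(-⅑ + (-62 - 174)) = √(-⅑ - 236) = √(-2125/9) = 5*I*√85/3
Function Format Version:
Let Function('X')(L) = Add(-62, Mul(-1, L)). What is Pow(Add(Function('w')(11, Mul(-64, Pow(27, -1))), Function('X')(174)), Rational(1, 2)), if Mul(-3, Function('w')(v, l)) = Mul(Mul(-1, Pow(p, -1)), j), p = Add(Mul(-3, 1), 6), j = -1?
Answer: Mul(Rational(5, 3), I, Pow(85, Rational(1, 2))) ≈ Mul(15.366, I)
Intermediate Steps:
p = 3 (p = Add(-3, 6) = 3)
Function('w')(v, l) = Rational(-1, 9) (Function('w')(v, l) = Mul(Rational(-1, 3), Mul(Mul(-1, Pow(3, -1)), -1)) = Mul(Rational(-1, 3), Mul(Mul(-1, Rational(1, 3)), -1)) = Mul(Rational(-1, 3), Mul(Rational(-1, 3), -1)) = Mul(Rational(-1, 3), Rational(1, 3)) = Rational(-1, 9))
Pow(Add(Function('w')(11, Mul(-64, Pow(27, -1))), Function('X')(174)), Rational(1, 2)) = Pow(Add(Rational(-1, 9), Add(-62, Mul(-1, 174))), Rational(1, 2)) = Pow(Add(Rational(-1, 9), Add(-62, -174)), Rational(1, 2)) = Pow(Add(Rational(-1, 9), -236), Rational(1, 2)) = Pow(Rational(-2125, 9), Rational(1, 2)) = Mul(Rational(5, 3), I, Pow(85, Rational(1, 2)))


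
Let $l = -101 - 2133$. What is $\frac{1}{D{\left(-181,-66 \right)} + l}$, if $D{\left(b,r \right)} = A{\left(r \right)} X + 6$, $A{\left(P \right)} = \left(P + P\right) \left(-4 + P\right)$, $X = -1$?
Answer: $- \frac{1}{11468} \approx -8.7199 \cdot 10^{-5}$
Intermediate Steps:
$l = -2234$ ($l = -101 - 2133 = -2234$)
$A{\left(P \right)} = 2 P \left(-4 + P\right)$
$D{\left(b,r \right)} = 6 - 2 r \left(-4 + r\right)$ ($D{\left(b,r \right)} = 2 r \left(-4 + r\right) \left(-1\right) + 6 = - 2 r \left(-4 + r\right) + 6 = 6 - 2 r \left(-4 + r\right)$)
$\frac{1}{D{\left(-181,-66 \right)} + l} = \frac{1}{\left(6 - - 132 \left(-4 - 66\right)\right) - 2234} = \frac{1}{\left(6 - \left(-132\right) \left(-70\right)\right) - 2234} = \frac{1}{\left(6 - 9240\right) - 2234} = \frac{1}{-9234 - 2234} = \frac{1}{-11468} = - \frac{1}{11468}$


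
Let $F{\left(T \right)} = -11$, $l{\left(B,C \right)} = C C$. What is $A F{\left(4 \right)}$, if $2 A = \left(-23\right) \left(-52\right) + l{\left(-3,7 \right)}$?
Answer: $- \frac{13695}{2} \approx -6847.5$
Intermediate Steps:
$l{\left(B,C \right)} = C^{2}$
$A = \frac{1245}{2}$ ($A = \frac{\left(-23\right) \left(-52\right) + 7^{2}}{2} = \frac{1196 + 49}{2} = \frac{1}{2} \cdot 1245 = \frac{1245}{2} \approx 622.5$)
$A F{\left(4 \right)} = \frac{1245}{2} \left(-11\right) = - \frac{13695}{2}$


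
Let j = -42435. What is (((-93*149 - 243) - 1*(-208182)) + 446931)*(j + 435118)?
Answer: 251714907879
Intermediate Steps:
(((-93*149 - 243) - 1*(-208182)) + 446931)*(j + 435118) = (((-93*149 - 243) - 1*(-208182)) + 446931)*(-42435 + 435118) = (((-13857 - 243) + 208182) + 446931)*392683 = ((-14100 + 208182) + 446931)*392683 = (194082 + 446931)*392683 = 641013*392683 = 251714907879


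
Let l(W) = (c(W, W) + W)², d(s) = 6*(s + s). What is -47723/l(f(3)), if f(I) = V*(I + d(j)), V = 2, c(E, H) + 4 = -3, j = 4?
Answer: -47723/9025 ≈ -5.2879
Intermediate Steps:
c(E, H) = -7 (c(E, H) = -4 - 3 = -7)
d(s) = 12*s (d(s) = 6*(2*s) = 12*s)
f(I) = 96 + 2*I (f(I) = 2*(I + 12*4) = 2*(I + 48) = 2*(48 + I) = 96 + 2*I)
l(W) = (-7 + W)²
-47723/l(f(3)) = -47723/(-7 + (96 + 2*3))² = -47723/(-7 + (96 + 6))² = -47723/(-7 + 102)² = -47723/(95²) = -47723/9025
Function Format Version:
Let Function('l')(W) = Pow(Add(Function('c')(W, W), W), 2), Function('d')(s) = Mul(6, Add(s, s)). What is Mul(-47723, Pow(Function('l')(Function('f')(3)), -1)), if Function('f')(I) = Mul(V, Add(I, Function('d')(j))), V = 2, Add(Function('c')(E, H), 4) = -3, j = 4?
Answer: Rational(-47723, 9025) ≈ -5.2879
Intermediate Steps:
Function('c')(E, H) = -7 (Function('c')(E, H) = Add(-4, -3) = -7)
Function('d')(s) = Mul(12, s) (Function('d')(s) = Mul(6, Mul(2, s)) = Mul(12, s))
Function('f')(I) = Add(96, Mul(2, I)) (Function('f')(I) = Mul(2, Add(I, Mul(12, 4))) = Mul(2, Add(I, 48)) = Mul(2, Add(48, I)) = Add(96, Mul(2, I)))
Function('l')(W) = Pow(Add(-7, W), 2)
Mul(-47723, Pow(Function('l')(Function('f')(3)), -1)) = Mul(-47723, Pow(Pow(Add(-7, Add(96, Mul(2, 3))), 2), -1)) = Mul(-47723, Pow(Pow(Add(-7, Add(96, 6)), 2), -1)) = Mul(-47723, Pow(Pow(Add(-7, 102), 2), -1)) = Mul(-47723, Pow(Pow(95, 2), -1)) = Mul(-47723, Pow(9025, -1)) = Mul(-47723, Rational(1, 9025)) = Rational(-47723, 9025)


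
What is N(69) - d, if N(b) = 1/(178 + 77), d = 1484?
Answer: -378419/255 ≈ -1484.0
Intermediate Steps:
N(b) = 1/255
N(69) - d = 1/255 - 1*1484 = 1/255 - 1484 = -378419/255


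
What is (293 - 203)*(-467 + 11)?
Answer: -41040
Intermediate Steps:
(293 - 203)*(-467 + 11) = 90*(-456) = -41040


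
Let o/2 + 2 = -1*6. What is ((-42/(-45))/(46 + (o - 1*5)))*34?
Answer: 476/375 ≈ 1.2693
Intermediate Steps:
o = -16 (o = -4 + 2*(-1*6) = -4 + 2*(-6) = -4 - 12 = -16)
((-42/(-45))/(46 + (o - 1*5)))*34 = ((-42/(-45))/(46 + (-16 - 1*5)))*34 = ((-42*(-1/45))/(46 + (-16 - 5)))*34 = ((14/15)/(46 - 21))*34 = ((14/15)/25)*34 = ((1/25)*(14/15))*34 = (14/375)*34 = 476/375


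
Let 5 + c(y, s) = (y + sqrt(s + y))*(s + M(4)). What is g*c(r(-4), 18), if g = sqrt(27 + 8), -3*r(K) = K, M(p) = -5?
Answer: sqrt(35)*(37 + 13*sqrt(174))/3 ≈ 411.13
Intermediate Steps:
r(K) = -K/3
c(y, s) = -5 + (-5 + s)*(y + sqrt(s + y)) (c(y, s) = -5 + (y + sqrt(s + y))*(s - 5) = -5 + (y + sqrt(s + y))*(-5 + s) = -5 + (-5 + s)*(y + sqrt(s + y)))
g = sqrt(35) ≈ 5.9161
g*c(r(-4), 18) = sqrt(35)*(-5 - (-5)*(-4)/3 - 5*sqrt(18 - 1/3*(-4)) + 18*(-1/3*(-4)) + 18*sqrt(18 - 1/3*(-4))) = sqrt(35)*(-5 - 5*4/3 - 5*sqrt(18 + 4/3) + 18*(4/3) + 18*sqrt(18 + 4/3)) = sqrt(35)*(-5 - 20/3 - 5*sqrt(174)/3 + 24 + 18*sqrt(58/3)) = sqrt(35)*(-5 - 20/3 - 5*sqrt(174)/3 + 24 + 18*(sqrt(174)/3)) = sqrt(35)*(-5 - 20/3 - 5*sqrt(174)/3 + 24 + 6*sqrt(174)) = sqrt(35)*(37/3 + 13*sqrt(174)/3)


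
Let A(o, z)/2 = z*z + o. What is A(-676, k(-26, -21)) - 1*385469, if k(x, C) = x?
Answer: -385469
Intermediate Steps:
A(o, z) = 2*o + 2*z**2 (A(o, z) = 2*(z*z + o) = 2*(z**2 + o) = 2*(o + z**2) = 2*o + 2*z**2)
A(-676, k(-26, -21)) - 1*385469 = (2*(-676) + 2*(-26)**2) - 1*385469 = (-1352 + 2*676) - 385469 = (-1352 + 1352) - 385469 = 0 - 385469 = -385469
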